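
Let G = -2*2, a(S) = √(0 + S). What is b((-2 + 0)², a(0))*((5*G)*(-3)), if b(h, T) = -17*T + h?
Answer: 240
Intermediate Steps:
a(S) = √S
b(h, T) = h - 17*T
G = -4
b((-2 + 0)², a(0))*((5*G)*(-3)) = ((-2 + 0)² - 17*√0)*((5*(-4))*(-3)) = ((-2)² - 17*0)*(-20*(-3)) = (4 + 0)*60 = 4*60 = 240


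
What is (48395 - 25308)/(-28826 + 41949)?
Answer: 23087/13123 ≈ 1.7593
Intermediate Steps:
(48395 - 25308)/(-28826 + 41949) = 23087/13123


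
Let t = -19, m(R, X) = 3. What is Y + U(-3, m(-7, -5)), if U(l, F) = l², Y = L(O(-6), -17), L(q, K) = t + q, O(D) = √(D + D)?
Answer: -10 + 2*I*√3 ≈ -10.0 + 3.4641*I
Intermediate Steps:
O(D) = √2*√D (O(D) = √(2*D) = √2*√D)
L(q, K) = -19 + q
Y = -19 + 2*I*√3 (Y = -19 + √2*√(-6) = -19 + √2*(I*√6) = -19 + 2*I*√3 ≈ -19.0 + 3.4641*I)
Y + U(-3, m(-7, -5)) = (-19 + 2*I*√3) + (-3)² = (-19 + 2*I*√3) + 9 = -10 + 2*I*√3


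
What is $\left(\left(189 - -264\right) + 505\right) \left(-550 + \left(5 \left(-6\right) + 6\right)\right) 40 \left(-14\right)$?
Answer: $307939520$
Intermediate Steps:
$\left(\left(189 - -264\right) + 505\right) \left(-550 + \left(5 \left(-6\right) + 6\right)\right) 40 \left(-14\right) = \left(\left(189 + 264\right) + 505\right) \left(-550 + \left(-30 + 6\right)\right) \left(-560\right) = \left(453 + 505\right) \left(-550 - 24\right) \left(-560\right) = 958 \left(-574\right) \left(-560\right) = \left(-549892\right) \left(-560\right) = 307939520$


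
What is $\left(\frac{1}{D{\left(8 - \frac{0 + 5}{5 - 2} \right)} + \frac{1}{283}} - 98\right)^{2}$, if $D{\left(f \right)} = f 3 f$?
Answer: $\frac{100228510393561}{10437891556} \approx 9602.4$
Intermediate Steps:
$D{\left(f \right)} = 3 f^{2}$ ($D{\left(f \right)} = 3 f f = 3 f^{2}$)
$\left(\frac{1}{D{\left(8 - \frac{0 + 5}{5 - 2} \right)} + \frac{1}{283}} - 98\right)^{2} = \left(\frac{1}{3 \left(8 - \frac{0 + 5}{5 - 2}\right)^{2} + \frac{1}{283}} - 98\right)^{2} = \left(\frac{1}{3 \left(8 - \frac{5}{3}\right)^{2} + \frac{1}{283}} - 98\right)^{2} = \left(\frac{1}{3 \left(\frac{19}{3}\right)^{2} + \frac{1}{283}} - 98\right)^{2} = \left(\frac{1}{3 \cdot \frac{361}{9} + \frac{1}{283}} - 98\right)^{2} = \left(\frac{1}{\frac{361}{3} + \frac{1}{283}} - 98\right)^{2} = \left(\frac{1}{\frac{102166}{849}} - 98\right)^{2} = \left(\frac{849}{102166} - 98\right)^{2} = \left(- \frac{10011419}{102166}\right)^{2} = \frac{100228510393561}{10437891556}$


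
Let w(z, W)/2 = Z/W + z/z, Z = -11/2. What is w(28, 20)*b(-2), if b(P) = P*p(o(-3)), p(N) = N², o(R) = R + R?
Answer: -522/5 ≈ -104.40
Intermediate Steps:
Z = -11/2 (Z = -11*½ = -11/2 ≈ -5.5000)
w(z, W) = 2 - 11/W (w(z, W) = 2*(-11/(2*W) + z/z) = 2*(-11/(2*W) + 1) = 2*(1 - 11/(2*W)) = 2 - 11/W)
o(R) = 2*R
b(P) = 36*P (b(P) = P*(2*(-3))² = P*(-6)² = P*36 = 36*P)
w(28, 20)*b(-2) = (2 - 11/20)*(36*(-2)) = (2 - 11*1/20)*(-72) = (2 - 11/20)*(-72) = (29/20)*(-72) = -522/5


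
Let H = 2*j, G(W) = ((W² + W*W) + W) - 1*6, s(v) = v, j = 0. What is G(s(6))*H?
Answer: 0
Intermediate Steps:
G(W) = -6 + W + 2*W² (G(W) = ((W² + W²) + W) - 6 = (2*W² + W) - 6 = (W + 2*W²) - 6 = -6 + W + 2*W²)
H = 0 (H = 2*0 = 0)
G(s(6))*H = (-6 + 6 + 2*6²)*0 = (-6 + 6 + 2*36)*0 = (-6 + 6 + 72)*0 = 72*0 = 0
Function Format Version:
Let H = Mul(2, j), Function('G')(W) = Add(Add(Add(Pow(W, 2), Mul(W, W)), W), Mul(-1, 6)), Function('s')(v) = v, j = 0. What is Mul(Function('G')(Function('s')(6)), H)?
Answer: 0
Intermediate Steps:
Function('G')(W) = Add(-6, W, Mul(2, Pow(W, 2))) (Function('G')(W) = Add(Add(Add(Pow(W, 2), Pow(W, 2)), W), -6) = Add(Add(Mul(2, Pow(W, 2)), W), -6) = Add(Add(W, Mul(2, Pow(W, 2))), -6) = Add(-6, W, Mul(2, Pow(W, 2))))
H = 0 (H = Mul(2, 0) = 0)
Mul(Function('G')(Function('s')(6)), H) = Mul(Add(-6, 6, Mul(2, Pow(6, 2))), 0) = Mul(Add(-6, 6, Mul(2, 36)), 0) = Mul(Add(-6, 6, 72), 0) = Mul(72, 0) = 0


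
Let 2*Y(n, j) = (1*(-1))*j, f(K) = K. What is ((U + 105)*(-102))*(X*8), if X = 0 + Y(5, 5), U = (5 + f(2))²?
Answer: 314160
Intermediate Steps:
U = 49 (U = (5 + 2)² = 7² = 49)
Y(n, j) = -j/2 (Y(n, j) = ((1*(-1))*j)/2 = (-j)/2 = -j/2)
X = -5/2 (X = 0 - ½*5 = 0 - 5/2 = -5/2 ≈ -2.5000)
((U + 105)*(-102))*(X*8) = ((49 + 105)*(-102))*(-5/2*8) = (154*(-102))*(-20) = -15708*(-20) = 314160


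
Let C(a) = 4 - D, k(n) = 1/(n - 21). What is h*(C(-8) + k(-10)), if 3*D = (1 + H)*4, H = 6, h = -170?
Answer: 84830/93 ≈ 912.15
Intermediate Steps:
D = 28/3 (D = ((1 + 6)*4)/3 = (7*4)/3 = (⅓)*28 = 28/3 ≈ 9.3333)
k(n) = 1/(-21 + n)
C(a) = -16/3 (C(a) = 4 - 1*28/3 = 4 - 28/3 = -16/3)
h*(C(-8) + k(-10)) = -170*(-16/3 + 1/(-21 - 10)) = -170*(-16/3 + 1/(-31)) = -170*(-16/3 - 1/31) = -170*(-499/93) = 84830/93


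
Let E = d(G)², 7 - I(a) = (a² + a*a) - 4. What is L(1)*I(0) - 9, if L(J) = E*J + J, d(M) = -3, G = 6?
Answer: 101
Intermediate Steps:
I(a) = 11 - 2*a² (I(a) = 7 - ((a² + a*a) - 4) = 7 - ((a² + a²) - 4) = 7 - (2*a² - 4) = 7 - (-4 + 2*a²) = 7 + (4 - 2*a²) = 11 - 2*a²)
E = 9 (E = (-3)² = 9)
L(J) = 10*J (L(J) = 9*J + J = 10*J)
L(1)*I(0) - 9 = (10*1)*(11 - 2*0²) - 9 = 10*(11 - 2*0) - 9 = 10*(11 + 0) - 9 = 10*11 - 9 = 110 - 9 = 101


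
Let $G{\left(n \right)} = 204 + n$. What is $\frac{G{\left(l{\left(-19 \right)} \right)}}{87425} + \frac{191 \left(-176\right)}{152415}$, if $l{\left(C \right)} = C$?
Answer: $- \frac{116427281}{532995255} \approx -0.21844$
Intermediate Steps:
$\frac{G{\left(l{\left(-19 \right)} \right)}}{87425} + \frac{191 \left(-176\right)}{152415} = \frac{204 - 19}{87425} + \frac{191 \left(-176\right)}{152415} = 185 \cdot \frac{1}{87425} - \frac{33616}{152415} = \frac{37}{17485} - \frac{33616}{152415} = - \frac{116427281}{532995255}$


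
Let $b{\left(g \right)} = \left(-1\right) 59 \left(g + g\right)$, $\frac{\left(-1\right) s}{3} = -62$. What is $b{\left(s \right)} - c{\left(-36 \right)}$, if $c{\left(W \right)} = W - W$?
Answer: $-21948$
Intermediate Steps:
$c{\left(W \right)} = 0$
$s = 186$ ($s = \left(-3\right) \left(-62\right) = 186$)
$b{\left(g \right)} = - 118 g$ ($b{\left(g \right)} = - 59 \cdot 2 g = - 118 g$)
$b{\left(s \right)} - c{\left(-36 \right)} = \left(-118\right) 186 - 0 = -21948 + 0 = -21948$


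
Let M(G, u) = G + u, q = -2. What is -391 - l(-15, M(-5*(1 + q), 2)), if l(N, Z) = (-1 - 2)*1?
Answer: -388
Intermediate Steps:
l(N, Z) = -3 (l(N, Z) = -3*1 = -3)
-391 - l(-15, M(-5*(1 + q), 2)) = -391 - 1*(-3) = -391 + 3 = -388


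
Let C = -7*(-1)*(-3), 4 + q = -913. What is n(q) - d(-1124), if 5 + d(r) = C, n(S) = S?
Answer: -891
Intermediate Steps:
q = -917 (q = -4 - 913 = -917)
C = -21 (C = 7*(-3) = -21)
d(r) = -26 (d(r) = -5 - 21 = -26)
n(q) - d(-1124) = -917 - 1*(-26) = -917 + 26 = -891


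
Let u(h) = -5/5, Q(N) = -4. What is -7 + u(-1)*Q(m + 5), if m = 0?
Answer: -3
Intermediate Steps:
u(h) = -1 (u(h) = -5*⅕ = -1)
-7 + u(-1)*Q(m + 5) = -7 - 1*(-4) = -7 + 4 = -3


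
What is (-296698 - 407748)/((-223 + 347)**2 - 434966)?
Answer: 352223/209795 ≈ 1.6789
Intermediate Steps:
(-296698 - 407748)/((-223 + 347)**2 - 434966) = -704446/(124**2 - 434966) = -704446/(15376 - 434966) = -704446/(-419590) = -704446*(-1/419590) = 352223/209795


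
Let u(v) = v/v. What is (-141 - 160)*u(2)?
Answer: -301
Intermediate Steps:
u(v) = 1
(-141 - 160)*u(2) = (-141 - 160)*1 = -301*1 = -301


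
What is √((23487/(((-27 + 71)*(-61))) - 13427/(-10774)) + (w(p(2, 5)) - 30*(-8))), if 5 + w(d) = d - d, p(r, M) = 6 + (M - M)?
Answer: √11889724325199765/7229354 ≈ 15.083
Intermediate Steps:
p(r, M) = 6 (p(r, M) = 6 + 0 = 6)
w(d) = -5 (w(d) = -5 + (d - d) = -5 + 0 = -5)
√((23487/(((-27 + 71)*(-61))) - 13427/(-10774)) + (w(p(2, 5)) - 30*(-8))) = √((23487/(((-27 + 71)*(-61))) - 13427/(-10774)) + (-5 - 30*(-8))) = √((23487/((44*(-61))) - 13427*(-1/10774)) + (-5 + 240)) = √((23487/(-2684) + 13427/10774) + 235) = √((23487*(-1/2684) + 13427/10774) + 235) = √((-23487/2684 + 13427/10774) + 235) = √(-108505435/14458708 + 235) = √(3289290945/14458708) = √11889724325199765/7229354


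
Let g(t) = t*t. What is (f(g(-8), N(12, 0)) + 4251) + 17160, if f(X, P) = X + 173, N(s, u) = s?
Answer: 21648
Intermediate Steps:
g(t) = t²
f(X, P) = 173 + X
(f(g(-8), N(12, 0)) + 4251) + 17160 = ((173 + (-8)²) + 4251) + 17160 = ((173 + 64) + 4251) + 17160 = (237 + 4251) + 17160 = 4488 + 17160 = 21648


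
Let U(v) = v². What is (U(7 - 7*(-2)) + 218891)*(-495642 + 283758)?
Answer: -46472941488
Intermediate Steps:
(U(7 - 7*(-2)) + 218891)*(-495642 + 283758) = ((7 - 7*(-2))² + 218891)*(-495642 + 283758) = ((7 + 14)² + 218891)*(-211884) = (21² + 218891)*(-211884) = (441 + 218891)*(-211884) = 219332*(-211884) = -46472941488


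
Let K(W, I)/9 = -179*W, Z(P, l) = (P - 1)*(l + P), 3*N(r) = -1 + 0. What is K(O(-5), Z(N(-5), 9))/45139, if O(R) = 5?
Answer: -8055/45139 ≈ -0.17845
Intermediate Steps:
N(r) = -⅓ (N(r) = (-1 + 0)/3 = (⅓)*(-1) = -⅓)
Z(P, l) = (-1 + P)*(P + l)
K(W, I) = -1611*W (K(W, I) = 9*(-179*W) = -1611*W)
K(O(-5), Z(N(-5), 9))/45139 = -1611*5/45139 = -8055*1/45139 = -8055/45139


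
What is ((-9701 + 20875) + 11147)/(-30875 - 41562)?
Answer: -1313/4261 ≈ -0.30814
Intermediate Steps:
((-9701 + 20875) + 11147)/(-30875 - 41562) = (11174 + 11147)/(-72437) = 22321*(-1/72437) = -1313/4261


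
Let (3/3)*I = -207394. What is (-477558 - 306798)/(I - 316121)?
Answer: 261452/174505 ≈ 1.4982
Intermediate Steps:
I = -207394
(-477558 - 306798)/(I - 316121) = (-477558 - 306798)/(-207394 - 316121) = -784356/(-523515) = -784356*(-1/523515) = 261452/174505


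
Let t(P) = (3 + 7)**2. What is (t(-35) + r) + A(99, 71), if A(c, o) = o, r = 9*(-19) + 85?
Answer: 85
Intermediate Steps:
t(P) = 100 (t(P) = 10**2 = 100)
r = -86 (r = -171 + 85 = -86)
(t(-35) + r) + A(99, 71) = (100 - 86) + 71 = 14 + 71 = 85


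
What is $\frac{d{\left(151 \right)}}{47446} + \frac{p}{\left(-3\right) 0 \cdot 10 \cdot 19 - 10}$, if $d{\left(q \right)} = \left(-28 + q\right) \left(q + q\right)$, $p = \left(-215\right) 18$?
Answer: $\frac{9199374}{23723} \approx 387.78$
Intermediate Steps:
$p = -3870$
$d{\left(q \right)} = 2 q \left(-28 + q\right)$ ($d{\left(q \right)} = \left(-28 + q\right) 2 q = 2 q \left(-28 + q\right)$)
$\frac{d{\left(151 \right)}}{47446} + \frac{p}{\left(-3\right) 0 \cdot 10 \cdot 19 - 10} = \frac{2 \cdot 151 \left(-28 + 151\right)}{47446} - \frac{3870}{\left(-3\right) 0 \cdot 10 \cdot 19 - 10} = 2 \cdot 151 \cdot 123 \cdot \frac{1}{47446} - \frac{3870}{0 \cdot 10 \cdot 19 - 10} = 37146 \cdot \frac{1}{47446} - \frac{3870}{0 \cdot 19 - 10} = \frac{18573}{23723} - \frac{3870}{0 - 10} = \frac{18573}{23723} - \frac{3870}{-10} = \frac{18573}{23723} - -387 = \frac{18573}{23723} + 387 = \frac{9199374}{23723}$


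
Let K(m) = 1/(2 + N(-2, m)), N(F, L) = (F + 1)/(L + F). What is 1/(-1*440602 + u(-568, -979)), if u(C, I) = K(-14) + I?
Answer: -33/14572157 ≈ -2.2646e-6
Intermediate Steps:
N(F, L) = (1 + F)/(F + L)
K(m) = 1/(2 - 1/(-2 + m)) (K(m) = 1/(2 + (1 - 2)/(-2 + m)) = 1/(2 - 1/(-2 + m)))
u(C, I) = 16/33 + I (u(C, I) = (-2 - 14)/(-5 + 2*(-14)) + I = -16/(-5 - 28) + I = -16/(-33) + I = -1/33*(-16) + I = 16/33 + I)
1/(-1*440602 + u(-568, -979)) = 1/(-1*440602 + (16/33 - 979)) = 1/(-440602 - 32291/33) = 1/(-14572157/33) = -33/14572157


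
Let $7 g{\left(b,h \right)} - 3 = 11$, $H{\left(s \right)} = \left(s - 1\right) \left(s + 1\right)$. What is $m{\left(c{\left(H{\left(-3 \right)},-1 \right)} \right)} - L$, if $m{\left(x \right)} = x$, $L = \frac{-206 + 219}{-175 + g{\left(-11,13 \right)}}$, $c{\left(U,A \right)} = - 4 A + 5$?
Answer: $\frac{1570}{173} \approx 9.0751$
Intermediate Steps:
$H{\left(s \right)} = \left(1 + s\right) \left(-1 + s\right)$ ($H{\left(s \right)} = \left(-1 + s\right) \left(1 + s\right) = \left(1 + s\right) \left(-1 + s\right)$)
$c{\left(U,A \right)} = 5 - 4 A$
$g{\left(b,h \right)} = 2$ ($g{\left(b,h \right)} = \frac{3}{7} + \frac{1}{7} \cdot 11 = \frac{3}{7} + \frac{11}{7} = 2$)
$L = - \frac{13}{173}$ ($L = \frac{-206 + 219}{-175 + 2} = \frac{13}{-173} = 13 \left(- \frac{1}{173}\right) = - \frac{13}{173} \approx -0.075145$)
$m{\left(c{\left(H{\left(-3 \right)},-1 \right)} \right)} - L = \left(5 - -4\right) - - \frac{13}{173} = \left(5 + 4\right) + \frac{13}{173} = 9 + \frac{13}{173} = \frac{1570}{173}$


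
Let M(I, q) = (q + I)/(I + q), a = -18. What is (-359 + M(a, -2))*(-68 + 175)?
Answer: -38306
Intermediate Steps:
M(I, q) = 1 (M(I, q) = (I + q)/(I + q) = 1)
(-359 + M(a, -2))*(-68 + 175) = (-359 + 1)*(-68 + 175) = -358*107 = -38306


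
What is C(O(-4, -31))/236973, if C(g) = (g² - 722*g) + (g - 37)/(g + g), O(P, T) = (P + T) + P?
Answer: 105229/840177 ≈ 0.12525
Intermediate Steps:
O(P, T) = T + 2*P
C(g) = g² - 722*g + (-37 + g)/(2*g) (C(g) = (g² - 722*g) + (-37 + g)/((2*g)) = (g² - 722*g) + (-37 + g)*(1/(2*g)) = (g² - 722*g) + (-37 + g)/(2*g) = g² - 722*g + (-37 + g)/(2*g))
C(O(-4, -31))/236973 = (½ + (-31 + 2*(-4))² - 722*(-31 + 2*(-4)) - 37/(2*(-31 + 2*(-4))))/236973 = (½ + (-31 - 8)² - 722*(-31 - 8) - 37/(2*(-31 - 8)))*(1/236973) = (½ + (-39)² - 722*(-39) - 37/2/(-39))*(1/236973) = (½ + 1521 + 28158 - 37/2*(-1/39))*(1/236973) = (½ + 1521 + 28158 + 37/78)*(1/236973) = (1157519/39)*(1/236973) = 105229/840177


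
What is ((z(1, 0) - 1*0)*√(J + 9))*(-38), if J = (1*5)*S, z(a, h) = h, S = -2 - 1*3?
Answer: 0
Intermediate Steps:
S = -5 (S = -2 - 3 = -5)
J = -25 (J = (1*5)*(-5) = 5*(-5) = -25)
((z(1, 0) - 1*0)*√(J + 9))*(-38) = ((0 - 1*0)*√(-25 + 9))*(-38) = ((0 + 0)*√(-16))*(-38) = (0*(4*I))*(-38) = 0*(-38) = 0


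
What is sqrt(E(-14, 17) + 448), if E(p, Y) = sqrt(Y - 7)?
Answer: sqrt(448 + sqrt(10)) ≈ 21.241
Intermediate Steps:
E(p, Y) = sqrt(-7 + Y)
sqrt(E(-14, 17) + 448) = sqrt(sqrt(-7 + 17) + 448) = sqrt(sqrt(10) + 448) = sqrt(448 + sqrt(10))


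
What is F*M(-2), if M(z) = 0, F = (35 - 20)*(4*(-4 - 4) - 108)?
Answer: 0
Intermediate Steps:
F = -2100 (F = 15*(4*(-8) - 108) = 15*(-32 - 108) = 15*(-140) = -2100)
F*M(-2) = -2100*0 = 0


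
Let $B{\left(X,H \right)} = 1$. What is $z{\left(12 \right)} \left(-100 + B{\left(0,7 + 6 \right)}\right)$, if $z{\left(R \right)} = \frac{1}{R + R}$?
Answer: $- \frac{33}{8} \approx -4.125$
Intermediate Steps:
$z{\left(R \right)} = \frac{1}{2 R}$
$z{\left(12 \right)} \left(-100 + B{\left(0,7 + 6 \right)}\right) = \frac{1}{2 \cdot 12} \left(-100 + 1\right) = \frac{1}{2} \cdot \frac{1}{12} \left(-99\right) = \frac{1}{24} \left(-99\right) = - \frac{33}{8}$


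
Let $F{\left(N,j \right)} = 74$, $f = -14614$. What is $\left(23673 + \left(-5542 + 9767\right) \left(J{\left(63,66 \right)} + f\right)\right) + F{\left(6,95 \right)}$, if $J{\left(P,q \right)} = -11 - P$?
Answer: $-62033053$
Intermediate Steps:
$\left(23673 + \left(-5542 + 9767\right) \left(J{\left(63,66 \right)} + f\right)\right) + F{\left(6,95 \right)} = \left(23673 + \left(-5542 + 9767\right) \left(\left(-11 - 63\right) - 14614\right)\right) + 74 = \left(23673 + 4225 \left(\left(-11 - 63\right) - 14614\right)\right) + 74 = \left(23673 + 4225 \left(-74 - 14614\right)\right) + 74 = \left(23673 + 4225 \left(-14688\right)\right) + 74 = \left(23673 - 62056800\right) + 74 = -62033127 + 74 = -62033053$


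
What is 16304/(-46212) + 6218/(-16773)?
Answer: -46734434/64592823 ≈ -0.72352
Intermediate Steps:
16304/(-46212) + 6218/(-16773) = 16304*(-1/46212) + 6218*(-1/16773) = -4076/11553 - 6218/16773 = -46734434/64592823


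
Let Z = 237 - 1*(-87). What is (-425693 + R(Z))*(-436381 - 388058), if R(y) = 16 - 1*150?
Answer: 351068386053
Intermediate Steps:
Z = 324 (Z = 237 + 87 = 324)
R(y) = -134 (R(y) = 16 - 150 = -134)
(-425693 + R(Z))*(-436381 - 388058) = (-425693 - 134)*(-436381 - 388058) = -425827*(-824439) = 351068386053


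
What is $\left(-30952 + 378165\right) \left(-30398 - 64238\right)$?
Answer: $-32858849468$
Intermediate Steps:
$\left(-30952 + 378165\right) \left(-30398 - 64238\right) = 347213 \left(-30398 + \left(-219082 + 154844\right)\right) = 347213 \left(-30398 - 64238\right) = 347213 \left(-94636\right) = -32858849468$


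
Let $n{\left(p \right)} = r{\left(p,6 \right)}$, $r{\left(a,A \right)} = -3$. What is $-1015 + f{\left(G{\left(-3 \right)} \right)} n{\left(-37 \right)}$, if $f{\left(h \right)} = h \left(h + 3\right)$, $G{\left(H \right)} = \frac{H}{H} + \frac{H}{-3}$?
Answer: $-1045$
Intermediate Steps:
$n{\left(p \right)} = -3$
$G{\left(H \right)} = 1 - \frac{H}{3}$ ($G{\left(H \right)} = 1 + H \left(- \frac{1}{3}\right) = 1 - \frac{H}{3}$)
$f{\left(h \right)} = h \left(3 + h\right)$
$-1015 + f{\left(G{\left(-3 \right)} \right)} n{\left(-37 \right)} = -1015 + \left(1 - -1\right) \left(3 + \left(1 - -1\right)\right) \left(-3\right) = -1015 + \left(1 + 1\right) \left(3 + \left(1 + 1\right)\right) \left(-3\right) = -1015 + 2 \left(3 + 2\right) \left(-3\right) = -1015 + 2 \cdot 5 \left(-3\right) = -1015 + 10 \left(-3\right) = -1015 - 30 = -1045$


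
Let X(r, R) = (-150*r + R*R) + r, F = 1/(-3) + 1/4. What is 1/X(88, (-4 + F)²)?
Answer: -20736/266125631 ≈ -7.7918e-5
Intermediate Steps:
F = -1/12 (F = 1*(-⅓) + 1*(¼) = -⅓ + ¼ = -1/12 ≈ -0.083333)
X(r, R) = R² - 149*r (X(r, R) = (-150*r + R²) + r = (R² - 150*r) + r = R² - 149*r)
1/X(88, (-4 + F)²) = 1/(((-4 - 1/12)²)² - 149*88) = 1/(((-49/12)²)² - 13112) = 1/((2401/144)² - 13112) = 1/(5764801/20736 - 13112) = 1/(-266125631/20736) = -20736/266125631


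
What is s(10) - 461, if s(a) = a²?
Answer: -361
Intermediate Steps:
s(10) - 461 = 10² - 461 = 100 - 461 = -361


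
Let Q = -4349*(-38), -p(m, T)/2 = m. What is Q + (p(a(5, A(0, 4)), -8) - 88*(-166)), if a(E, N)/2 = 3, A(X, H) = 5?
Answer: 179858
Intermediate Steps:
a(E, N) = 6 (a(E, N) = 2*3 = 6)
p(m, T) = -2*m
Q = 165262
Q + (p(a(5, A(0, 4)), -8) - 88*(-166)) = 165262 + (-2*6 - 88*(-166)) = 165262 + (-12 + 14608) = 165262 + 14596 = 179858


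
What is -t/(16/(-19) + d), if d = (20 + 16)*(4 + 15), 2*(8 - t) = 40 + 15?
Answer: 741/25960 ≈ 0.028544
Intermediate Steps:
t = -39/2 (t = 8 - (40 + 15)/2 = 8 - ½*55 = 8 - 55/2 = -39/2 ≈ -19.500)
d = 684 (d = 36*19 = 684)
-t/(16/(-19) + d) = -(-39)/(2*(16/(-19) + 684)) = -(-39)/(2*(16*(-1/19) + 684)) = -(-39)/(2*(-16/19 + 684)) = -(-39)/(2*12980/19) = -(-39)*19/(2*12980) = -1*(-741/25960) = 741/25960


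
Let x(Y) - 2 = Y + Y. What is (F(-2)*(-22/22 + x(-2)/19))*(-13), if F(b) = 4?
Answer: 1092/19 ≈ 57.474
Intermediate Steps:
x(Y) = 2 + 2*Y (x(Y) = 2 + (Y + Y) = 2 + 2*Y)
(F(-2)*(-22/22 + x(-2)/19))*(-13) = (4*(-22/22 + (2 + 2*(-2))/19))*(-13) = (4*(-22*1/22 + (2 - 4)*(1/19)))*(-13) = (4*(-1 - 2*1/19))*(-13) = (4*(-1 - 2/19))*(-13) = (4*(-21/19))*(-13) = -84/19*(-13) = 1092/19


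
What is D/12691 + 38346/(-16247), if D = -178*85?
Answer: -9512548/2677801 ≈ -3.5524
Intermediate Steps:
D = -15130
D/12691 + 38346/(-16247) = -15130/12691 + 38346/(-16247) = -15130*1/12691 + 38346*(-1/16247) = -15130/12691 - 498/211 = -9512548/2677801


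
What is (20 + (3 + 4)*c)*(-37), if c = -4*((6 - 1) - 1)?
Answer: 3404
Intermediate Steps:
c = -16 (c = -4*(5 - 1) = -4*4 = -16)
(20 + (3 + 4)*c)*(-37) = (20 + (3 + 4)*(-16))*(-37) = (20 + 7*(-16))*(-37) = (20 - 112)*(-37) = -92*(-37) = 3404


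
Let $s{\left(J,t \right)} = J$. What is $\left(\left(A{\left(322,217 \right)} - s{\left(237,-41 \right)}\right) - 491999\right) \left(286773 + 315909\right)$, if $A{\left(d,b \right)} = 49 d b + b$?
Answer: $1766947306374$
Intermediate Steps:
$A{\left(d,b \right)} = b + 49 b d$ ($A{\left(d,b \right)} = 49 b d + b = b + 49 b d$)
$\left(\left(A{\left(322,217 \right)} - s{\left(237,-41 \right)}\right) - 491999\right) \left(286773 + 315909\right) = \left(\left(217 \left(1 + 49 \cdot 322\right) - 237\right) - 491999\right) \left(286773 + 315909\right) = \left(\left(217 \left(1 + 15778\right) - 237\right) - 491999\right) 602682 = \left(\left(217 \cdot 15779 - 237\right) - 491999\right) 602682 = \left(\left(3424043 - 237\right) - 491999\right) 602682 = \left(3423806 - 491999\right) 602682 = 2931807 \cdot 602682 = 1766947306374$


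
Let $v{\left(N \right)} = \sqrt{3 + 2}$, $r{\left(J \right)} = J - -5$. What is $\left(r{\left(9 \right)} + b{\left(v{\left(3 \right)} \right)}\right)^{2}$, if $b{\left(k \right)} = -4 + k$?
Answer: $\left(10 + \sqrt{5}\right)^{2} \approx 149.72$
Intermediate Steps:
$r{\left(J \right)} = 5 + J$ ($r{\left(J \right)} = J + 5 = 5 + J$)
$v{\left(N \right)} = \sqrt{5}$
$\left(r{\left(9 \right)} + b{\left(v{\left(3 \right)} \right)}\right)^{2} = \left(\left(5 + 9\right) - \left(4 - \sqrt{5}\right)\right)^{2} = \left(14 - \left(4 - \sqrt{5}\right)\right)^{2} = \left(10 + \sqrt{5}\right)^{2}$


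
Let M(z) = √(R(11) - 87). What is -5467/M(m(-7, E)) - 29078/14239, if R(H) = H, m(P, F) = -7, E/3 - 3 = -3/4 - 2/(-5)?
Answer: -29078/14239 + 5467*I*√19/38 ≈ -2.0421 + 627.11*I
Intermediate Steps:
E = 159/20 (E = 9 + 3*(-3/4 - 2/(-5)) = 9 + 3*(-3*¼ - 2*(-⅕)) = 9 + 3*(-¾ + ⅖) = 9 + 3*(-7/20) = 9 - 21/20 = 159/20 ≈ 7.9500)
M(z) = 2*I*√19 (M(z) = √(11 - 87) = √(-76) = 2*I*√19)
-5467/M(m(-7, E)) - 29078/14239 = -5467*(-I*√19/38) - 29078/14239 = -(-5467)*I*√19/38 - 29078*1/14239 = 5467*I*√19/38 - 29078/14239 = -29078/14239 + 5467*I*√19/38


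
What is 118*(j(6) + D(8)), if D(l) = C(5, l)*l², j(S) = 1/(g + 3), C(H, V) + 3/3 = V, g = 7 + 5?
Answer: 793078/15 ≈ 52872.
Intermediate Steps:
g = 12
C(H, V) = -1 + V
j(S) = 1/15 (j(S) = 1/(12 + 3) = 1/15)
D(l) = l²*(-1 + l) (D(l) = (-1 + l)*l² = l²*(-1 + l))
118*(j(6) + D(8)) = 118*(1/15 + 8²*(-1 + 8)) = 118*(1/15 + 64*7) = 118*(1/15 + 448) = 118*(6721/15) = 793078/15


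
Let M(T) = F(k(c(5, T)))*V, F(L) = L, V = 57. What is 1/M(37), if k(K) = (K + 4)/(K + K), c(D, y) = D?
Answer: 10/513 ≈ 0.019493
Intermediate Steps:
k(K) = (4 + K)/(2*K) (k(K) = (4 + K)/((2*K)) = (4 + K)*(1/(2*K)) = (4 + K)/(2*K))
M(T) = 513/10 (M(T) = ((½)*(4 + 5)/5)*57 = ((½)*(⅕)*9)*57 = (9/10)*57 = 513/10)
1/M(37) = 1/(513/10) = 10/513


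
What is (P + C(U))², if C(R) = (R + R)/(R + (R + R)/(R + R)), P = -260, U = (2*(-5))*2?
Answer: 24010000/361 ≈ 66510.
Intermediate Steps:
U = -20 (U = -10*2 = -20)
C(R) = 2*R/(1 + R) (C(R) = (2*R)/(R + (2*R)/((2*R))) = (2*R)/(R + (2*R)*(1/(2*R))) = (2*R)/(R + 1) = (2*R)/(1 + R) = 2*R/(1 + R))
(P + C(U))² = (-260 + 2*(-20)/(1 - 20))² = (-260 + 2*(-20)/(-19))² = (-260 + 2*(-20)*(-1/19))² = (-260 + 40/19)² = (-4900/19)² = 24010000/361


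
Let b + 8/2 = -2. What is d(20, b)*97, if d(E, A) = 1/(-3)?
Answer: -97/3 ≈ -32.333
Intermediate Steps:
b = -6 (b = -4 - 2 = -6)
d(E, A) = -⅓
d(20, b)*97 = -⅓*97 = -97/3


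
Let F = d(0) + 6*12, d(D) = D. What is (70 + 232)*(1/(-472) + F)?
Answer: 5131433/236 ≈ 21743.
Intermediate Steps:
F = 72 (F = 0 + 6*12 = 0 + 72 = 72)
(70 + 232)*(1/(-472) + F) = (70 + 232)*(1/(-472) + 72) = 302*(-1/472 + 72) = 302*(33983/472) = 5131433/236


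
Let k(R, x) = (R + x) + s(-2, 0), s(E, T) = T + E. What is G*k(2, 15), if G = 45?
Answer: 675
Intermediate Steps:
s(E, T) = E + T
k(R, x) = -2 + R + x (k(R, x) = (R + x) + (-2 + 0) = (R + x) - 2 = -2 + R + x)
G*k(2, 15) = 45*(-2 + 2 + 15) = 45*15 = 675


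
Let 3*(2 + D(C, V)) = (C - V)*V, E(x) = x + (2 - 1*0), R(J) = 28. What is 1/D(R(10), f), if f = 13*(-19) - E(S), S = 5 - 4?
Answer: -3/69506 ≈ -4.3162e-5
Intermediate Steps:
S = 1
E(x) = 2 + x (E(x) = x + (2 + 0) = x + 2 = 2 + x)
f = -250 (f = 13*(-19) - (2 + 1) = -247 - 1*3 = -247 - 3 = -250)
D(C, V) = -2 + V*(C - V)/3 (D(C, V) = -2 + ((C - V)*V)/3 = -2 + (V*(C - V))/3 = -2 + V*(C - V)/3)
1/D(R(10), f) = 1/(-2 - ⅓*(-250)² + (⅓)*28*(-250)) = 1/(-2 - ⅓*62500 - 7000/3) = 1/(-2 - 62500/3 - 7000/3) = 1/(-69506/3) = -3/69506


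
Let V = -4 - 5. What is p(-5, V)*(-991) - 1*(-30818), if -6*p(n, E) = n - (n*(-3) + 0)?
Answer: 82544/3 ≈ 27515.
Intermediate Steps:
V = -9
p(n, E) = -2*n/3 (p(n, E) = -(n - (n*(-3) + 0))/6 = -(n - (-3*n + 0))/6 = -(n - (-3)*n)/6 = -(n + 3*n)/6 = -2*n/3)
p(-5, V)*(-991) - 1*(-30818) = -2/3*(-5)*(-991) - 1*(-30818) = (10/3)*(-991) + 30818 = -9910/3 + 30818 = 82544/3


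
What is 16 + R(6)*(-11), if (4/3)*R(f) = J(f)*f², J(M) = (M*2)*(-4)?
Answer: 14272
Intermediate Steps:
J(M) = -8*M (J(M) = (2*M)*(-4) = -8*M)
R(f) = -6*f³ (R(f) = 3*((-8*f)*f²)/4 = 3*(-8*f³)/4 = -6*f³)
16 + R(6)*(-11) = 16 - 6*6³*(-11) = 16 - 6*216*(-11) = 16 - 1296*(-11) = 16 + 14256 = 14272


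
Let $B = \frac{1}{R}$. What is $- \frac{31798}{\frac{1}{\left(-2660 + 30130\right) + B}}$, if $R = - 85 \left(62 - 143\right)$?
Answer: $- \frac{6013985979898}{6885} \approx -8.7349 \cdot 10^{8}$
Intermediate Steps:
$R = 6885$ ($R = \left(-85\right) \left(-81\right) = 6885$)
$B = \frac{1}{6885} \approx 0.00014524$
$- \frac{31798}{\frac{1}{\left(-2660 + 30130\right) + B}} = - \frac{31798}{\frac{1}{\left(-2660 + 30130\right) + \frac{1}{6885}}} = - \frac{31798}{\frac{1}{27470 + \frac{1}{6885}}} = - \frac{31798}{\frac{1}{\frac{189130951}{6885}}} = - \frac{31798}{\frac{6885}{189130951}} = \left(-31798\right) \frac{189130951}{6885} = - \frac{6013985979898}{6885}$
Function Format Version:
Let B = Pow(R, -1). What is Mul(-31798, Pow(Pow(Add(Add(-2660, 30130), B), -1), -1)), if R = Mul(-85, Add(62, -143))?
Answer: Rational(-6013985979898, 6885) ≈ -8.7349e+8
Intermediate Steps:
R = 6885 (R = Mul(-85, -81) = 6885)
B = Rational(1, 6885) (B = Pow(6885, -1) = Rational(1, 6885) ≈ 0.00014524)
Mul(-31798, Pow(Pow(Add(Add(-2660, 30130), B), -1), -1)) = Mul(-31798, Pow(Pow(Add(Add(-2660, 30130), Rational(1, 6885)), -1), -1)) = Mul(-31798, Pow(Pow(Add(27470, Rational(1, 6885)), -1), -1)) = Mul(-31798, Pow(Pow(Rational(189130951, 6885), -1), -1)) = Mul(-31798, Pow(Rational(6885, 189130951), -1)) = Mul(-31798, Rational(189130951, 6885)) = Rational(-6013985979898, 6885)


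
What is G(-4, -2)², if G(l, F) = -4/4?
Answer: 1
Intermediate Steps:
G(l, F) = -1 (G(l, F) = -4*¼ = -1)
G(-4, -2)² = (-1)² = 1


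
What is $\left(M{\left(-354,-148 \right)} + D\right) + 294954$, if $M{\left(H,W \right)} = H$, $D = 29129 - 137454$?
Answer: $186275$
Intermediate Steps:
$D = -108325$ ($D = 29129 - 137454 = -108325$)
$\left(M{\left(-354,-148 \right)} + D\right) + 294954 = \left(-354 - 108325\right) + 294954 = -108679 + 294954 = 186275$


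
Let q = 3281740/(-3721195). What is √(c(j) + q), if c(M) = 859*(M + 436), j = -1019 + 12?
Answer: I*√271678269185049341/744239 ≈ 700.35*I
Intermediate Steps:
j = -1007
c(M) = 374524 + 859*M (c(M) = 859*(436 + M) = 374524 + 859*M)
q = -656348/744239 (q = 3281740*(-1/3721195) = -656348/744239 ≈ -0.88190)
√(c(j) + q) = √((374524 + 859*(-1007)) - 656348/744239) = √((374524 - 865013) - 656348/744239) = √(-490489 - 656348/744239) = √(-365041699219/744239) = I*√271678269185049341/744239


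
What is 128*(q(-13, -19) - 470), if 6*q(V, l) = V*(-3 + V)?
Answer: -167168/3 ≈ -55723.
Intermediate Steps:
q(V, l) = V*(-3 + V)/6 (q(V, l) = (V*(-3 + V))/6 = V*(-3 + V)/6)
128*(q(-13, -19) - 470) = 128*((⅙)*(-13)*(-3 - 13) - 470) = 128*((⅙)*(-13)*(-16) - 470) = 128*(104/3 - 470) = 128*(-1306/3) = -167168/3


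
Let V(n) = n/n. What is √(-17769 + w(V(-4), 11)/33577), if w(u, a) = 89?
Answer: 2*I*√5008258221262/33577 ≈ 133.3*I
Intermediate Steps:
V(n) = 1
√(-17769 + w(V(-4), 11)/33577) = √(-17769 + 89/33577) = √(-596629624/33577) = 2*I*√5008258221262/33577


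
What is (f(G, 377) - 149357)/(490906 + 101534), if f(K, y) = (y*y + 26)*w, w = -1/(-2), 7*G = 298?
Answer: -156559/1184880 ≈ -0.13213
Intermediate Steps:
G = 298/7 (G = (⅐)*298 = 298/7 ≈ 42.571)
w = ½ (w = -1*(-½) = ½ ≈ 0.50000)
f(K, y) = 13 + y²/2 (f(K, y) = (y*y + 26)*(½) = (y² + 26)*(½) = (26 + y²)*(½) = 13 + y²/2)
(f(G, 377) - 149357)/(490906 + 101534) = ((13 + (½)*377²) - 149357)/(490906 + 101534) = ((13 + (½)*142129) - 149357)/592440 = ((13 + 142129/2) - 149357)*(1/592440) = (142155/2 - 149357)*(1/592440) = -156559/2*1/592440 = -156559/1184880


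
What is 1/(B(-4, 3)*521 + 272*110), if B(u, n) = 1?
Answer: 1/30441 ≈ 3.2850e-5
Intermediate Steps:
1/(B(-4, 3)*521 + 272*110) = 1/(1*521 + 272*110) = 1/(521 + 29920) = 1/30441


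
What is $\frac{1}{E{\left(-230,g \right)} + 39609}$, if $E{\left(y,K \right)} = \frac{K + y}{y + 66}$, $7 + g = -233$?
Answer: $\frac{82}{3248173} \approx 2.5245 \cdot 10^{-5}$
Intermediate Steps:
$g = -240$ ($g = -7 - 233 = -240$)
$E{\left(y,K \right)} = \frac{K + y}{66 + y}$
$\frac{1}{E{\left(-230,g \right)} + 39609} = \frac{1}{\frac{-240 - 230}{66 - 230} + 39609} = \frac{1}{\frac{1}{-164} \left(-470\right) + 39609} = \frac{1}{\left(- \frac{1}{164}\right) \left(-470\right) + 39609} = \frac{1}{\frac{235}{82} + 39609} = \frac{1}{\frac{3248173}{82}} = \frac{82}{3248173}$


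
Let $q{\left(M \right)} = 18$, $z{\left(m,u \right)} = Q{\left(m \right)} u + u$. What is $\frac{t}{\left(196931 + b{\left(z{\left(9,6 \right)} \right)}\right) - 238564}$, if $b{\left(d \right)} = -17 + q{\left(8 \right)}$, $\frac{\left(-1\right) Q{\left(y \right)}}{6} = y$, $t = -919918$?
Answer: $\frac{459959}{20816} \approx 22.096$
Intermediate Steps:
$Q{\left(y \right)} = - 6 y$
$z{\left(m,u \right)} = u - 6 m u$ ($z{\left(m,u \right)} = - 6 m u + u = u - 6 m u$)
$b{\left(d \right)} = 1$ ($b{\left(d \right)} = -17 + 18 = 1$)
$\frac{t}{\left(196931 + b{\left(z{\left(9,6 \right)} \right)}\right) - 238564} = - \frac{919918}{\left(196931 + 1\right) - 238564} = - \frac{919918}{196932 - 238564} = - \frac{919918}{-41632} = \left(-919918\right) \left(- \frac{1}{41632}\right) = \frac{459959}{20816}$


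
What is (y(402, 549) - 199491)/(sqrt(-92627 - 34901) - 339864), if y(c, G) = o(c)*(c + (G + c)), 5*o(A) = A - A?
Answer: 8474976153/14438458253 + 199491*I*sqrt(31882)/57753833012 ≈ 0.58697 + 0.00061676*I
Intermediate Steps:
o(A) = 0 (o(A) = (A - A)/5 = (1/5)*0 = 0)
y(c, G) = 0 (y(c, G) = 0*(c + (G + c)) = 0*(G + 2*c) = 0)
(y(402, 549) - 199491)/(sqrt(-92627 - 34901) - 339864) = (0 - 199491)/(sqrt(-92627 - 34901) - 339864) = -199491/(sqrt(-127528) - 339864) = -199491/(2*I*sqrt(31882) - 339864) = -199491/(-339864 + 2*I*sqrt(31882))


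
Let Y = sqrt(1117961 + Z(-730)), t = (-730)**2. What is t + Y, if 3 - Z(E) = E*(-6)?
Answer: 532900 + 4*sqrt(69599) ≈ 5.3396e+5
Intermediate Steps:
Z(E) = 3 + 6*E (Z(E) = 3 - E*(-6) = 3 - (-6)*E = 3 + 6*E)
t = 532900
Y = 4*sqrt(69599) (Y = sqrt(1117961 + (3 + 6*(-730))) = sqrt(1117961 + (3 - 4380)) = sqrt(1117961 - 4377) = sqrt(1113584) = 4*sqrt(69599) ≈ 1055.3)
t + Y = 532900 + 4*sqrt(69599)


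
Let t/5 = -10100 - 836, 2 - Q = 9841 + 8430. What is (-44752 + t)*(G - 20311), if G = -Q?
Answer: 203040144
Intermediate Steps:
Q = -18269 (Q = 2 - (9841 + 8430) = 2 - 1*18271 = 2 - 18271 = -18269)
G = 18269 (G = -1*(-18269) = 18269)
t = -54680 (t = 5*(-10100 - 836) = 5*(-10936) = -54680)
(-44752 + t)*(G - 20311) = (-44752 - 54680)*(18269 - 20311) = -99432*(-2042) = 203040144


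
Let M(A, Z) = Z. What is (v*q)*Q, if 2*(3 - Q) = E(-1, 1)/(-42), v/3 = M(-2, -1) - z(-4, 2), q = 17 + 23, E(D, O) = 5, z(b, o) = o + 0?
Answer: -7710/7 ≈ -1101.4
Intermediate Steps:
z(b, o) = o
q = 40
v = -9 (v = 3*(-1 - 1*2) = 3*(-1 - 2) = 3*(-3) = -9)
Q = 257/84 (Q = 3 - 5/(2*(-42)) = 3 - 5*(-1)/(2*42) = 3 - ½*(-5/42) = 3 + 5/84 = 257/84 ≈ 3.0595)
(v*q)*Q = -9*40*(257/84) = -360*257/84 = -7710/7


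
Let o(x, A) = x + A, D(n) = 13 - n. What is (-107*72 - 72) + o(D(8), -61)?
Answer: -7832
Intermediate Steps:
o(x, A) = A + x
(-107*72 - 72) + o(D(8), -61) = (-107*72 - 72) + (-61 + (13 - 1*8)) = (-7704 - 72) + (-61 + (13 - 8)) = -7776 + (-61 + 5) = -7776 - 56 = -7832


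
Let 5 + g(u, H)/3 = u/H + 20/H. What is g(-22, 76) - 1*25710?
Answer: -977553/38 ≈ -25725.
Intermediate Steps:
g(u, H) = -15 + 60/H + 3*u/H (g(u, H) = -15 + 3*(u/H + 20/H) = -15 + 3*(20/H + u/H) = -15 + (60/H + 3*u/H) = -15 + 60/H + 3*u/H)
g(-22, 76) - 1*25710 = 3*(20 - 22 - 5*76)/76 - 1*25710 = 3*(1/76)*(20 - 22 - 380) - 25710 = 3*(1/76)*(-382) - 25710 = -573/38 - 25710 = -977553/38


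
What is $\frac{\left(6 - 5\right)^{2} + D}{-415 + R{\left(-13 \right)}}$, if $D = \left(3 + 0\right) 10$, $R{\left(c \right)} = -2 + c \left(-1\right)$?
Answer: $- \frac{31}{404} \approx -0.076733$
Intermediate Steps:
$R{\left(c \right)} = -2 - c$
$D = 30$ ($D = 3 \cdot 10 = 30$)
$\frac{\left(6 - 5\right)^{2} + D}{-415 + R{\left(-13 \right)}} = \frac{\left(6 - 5\right)^{2} + 30}{-415 - -11} = \frac{1^{2} + 30}{-415 + \left(-2 + 13\right)} = \frac{1 + 30}{-415 + 11} = \frac{31}{-404} = 31 \left(- \frac{1}{404}\right) = - \frac{31}{404}$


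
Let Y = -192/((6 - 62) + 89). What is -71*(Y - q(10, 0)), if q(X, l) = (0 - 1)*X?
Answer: -3266/11 ≈ -296.91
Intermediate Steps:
q(X, l) = -X
Y = -64/11 (Y = -192/(-56 + 89) = -192/33 = -192*1/33 = -64/11 ≈ -5.8182)
-71*(Y - q(10, 0)) = -71*(-64/11 - (-1)*10) = -71*(-64/11 - 1*(-10)) = -71*(-64/11 + 10) = -71*46/11 = -3266/11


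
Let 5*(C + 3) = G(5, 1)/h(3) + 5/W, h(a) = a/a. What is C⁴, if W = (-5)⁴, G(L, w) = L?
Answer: 2433603120001/152587890625 ≈ 15.949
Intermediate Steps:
h(a) = 1
W = 625
C = -1249/625 (C = -3 + (5/1 + 5/625)/5 = -3 + (5*1 + 5*(1/625))/5 = -3 + (5 + 1/125)/5 = -3 + (⅕)*(626/125) = -3 + 626/625 = -1249/625 ≈ -1.9984)
C⁴ = (-1249/625)⁴ = 2433603120001/152587890625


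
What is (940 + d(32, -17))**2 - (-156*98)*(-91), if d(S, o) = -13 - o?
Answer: -500072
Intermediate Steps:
(940 + d(32, -17))**2 - (-156*98)*(-91) = (940 + (-13 - 1*(-17)))**2 - (-156*98)*(-91) = (940 + (-13 + 17))**2 - (-15288)*(-91) = (940 + 4)**2 - 1*1391208 = 944**2 - 1391208 = 891136 - 1391208 = -500072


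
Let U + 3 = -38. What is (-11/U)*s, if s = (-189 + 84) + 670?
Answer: 6215/41 ≈ 151.59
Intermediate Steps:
U = -41 (U = -3 - 38 = -41)
s = 565 (s = -105 + 670 = 565)
(-11/U)*s = -11/(-41)*565 = -11*(-1/41)*565 = (11/41)*565 = 6215/41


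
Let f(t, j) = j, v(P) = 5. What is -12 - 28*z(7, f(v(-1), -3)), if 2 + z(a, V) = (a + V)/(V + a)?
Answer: 16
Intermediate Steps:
z(a, V) = -1 (z(a, V) = -2 + (a + V)/(V + a) = -2 + (V + a)/(V + a) = -2 + 1 = -1)
-12 - 28*z(7, f(v(-1), -3)) = -12 - 28*(-1) = -12 + 28 = 16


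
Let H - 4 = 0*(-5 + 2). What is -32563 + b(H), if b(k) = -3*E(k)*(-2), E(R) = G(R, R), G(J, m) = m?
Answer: -32539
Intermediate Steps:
H = 4 (H = 4 + 0*(-5 + 2) = 4 + 0*(-3) = 4 + 0 = 4)
E(R) = R
b(k) = 6*k (b(k) = -3*k*(-2) = 6*k)
-32563 + b(H) = -32563 + 6*4 = -32563 + 24 = -32539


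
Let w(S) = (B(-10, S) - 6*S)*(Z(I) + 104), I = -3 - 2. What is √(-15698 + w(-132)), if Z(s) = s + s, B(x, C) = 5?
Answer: 6*√1645 ≈ 243.35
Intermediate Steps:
I = -5
Z(s) = 2*s
w(S) = 470 - 564*S (w(S) = (5 - 6*S)*(2*(-5) + 104) = (5 - 6*S)*(-10 + 104) = (5 - 6*S)*94 = 470 - 564*S)
√(-15698 + w(-132)) = √(-15698 + (470 - 564*(-132))) = √(-15698 + (470 + 74448)) = √(-15698 + 74918) = √59220 = 6*√1645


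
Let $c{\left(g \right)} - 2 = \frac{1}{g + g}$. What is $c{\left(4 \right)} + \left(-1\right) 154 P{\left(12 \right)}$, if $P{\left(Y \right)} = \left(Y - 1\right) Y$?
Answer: $- \frac{162607}{8} \approx -20326.0$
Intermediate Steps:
$P{\left(Y \right)} = Y \left(-1 + Y\right)$ ($P{\left(Y \right)} = \left(-1 + Y\right) Y = Y \left(-1 + Y\right)$)
$c{\left(g \right)} = 2 + \frac{1}{2 g}$ ($c{\left(g \right)} = 2 + \frac{1}{g + g} = 2 + \frac{1}{2 g}$)
$c{\left(4 \right)} + \left(-1\right) 154 P{\left(12 \right)} = \left(2 + \frac{1}{2 \cdot 4}\right) + \left(-1\right) 154 \cdot 12 \left(-1 + 12\right) = \left(2 + \frac{1}{2} \cdot \frac{1}{4}\right) - 154 \cdot 12 \cdot 11 = \left(2 + \frac{1}{8}\right) - 20328 = \frac{17}{8} - 20328 = - \frac{162607}{8}$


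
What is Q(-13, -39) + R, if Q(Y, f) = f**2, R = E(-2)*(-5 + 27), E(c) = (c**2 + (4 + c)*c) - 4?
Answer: 1433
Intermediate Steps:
E(c) = -4 + c**2 + c*(4 + c) (E(c) = (c**2 + c*(4 + c)) - 4 = -4 + c**2 + c*(4 + c))
R = -88 (R = (-4 + 2*(-2)**2 + 4*(-2))*(-5 + 27) = (-4 + 2*4 - 8)*22 = (-4 + 8 - 8)*22 = -4*22 = -88)
Q(-13, -39) + R = (-39)**2 - 88 = 1521 - 88 = 1433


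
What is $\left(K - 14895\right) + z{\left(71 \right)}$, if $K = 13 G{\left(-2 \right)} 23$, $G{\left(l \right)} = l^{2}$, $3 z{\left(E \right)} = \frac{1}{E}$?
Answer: $- \frac{2917886}{213} \approx -13699.0$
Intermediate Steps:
$z{\left(E \right)} = \frac{1}{3 E}$
$K = 1196$ ($K = 13 \left(-2\right)^{2} \cdot 23 = 13 \cdot 4 \cdot 23 = 52 \cdot 23 = 1196$)
$\left(K - 14895\right) + z{\left(71 \right)} = \left(1196 - 14895\right) + \frac{1}{3 \cdot 71} = -13699 + \frac{1}{3} \cdot \frac{1}{71} = -13699 + \frac{1}{213} = - \frac{2917886}{213}$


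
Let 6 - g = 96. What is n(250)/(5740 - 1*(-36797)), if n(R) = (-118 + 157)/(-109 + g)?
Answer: -13/2821621 ≈ -4.6073e-6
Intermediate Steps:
g = -90 (g = 6 - 1*96 = 6 - 96 = -90)
n(R) = -39/199 (n(R) = (-118 + 157)/(-109 - 90) = 39/(-199) = 39*(-1/199) = -39/199)
n(250)/(5740 - 1*(-36797)) = -39/(199*(5740 - 1*(-36797))) = -39/(199*(5740 + 36797)) = -39/199/42537 = -39/199*1/42537 = -13/2821621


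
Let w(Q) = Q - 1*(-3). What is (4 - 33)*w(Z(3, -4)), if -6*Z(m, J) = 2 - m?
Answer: -551/6 ≈ -91.833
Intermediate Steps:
Z(m, J) = -⅓ + m/6 (Z(m, J) = -(2 - m)/6 = -⅓ + m/6)
w(Q) = 3 + Q (w(Q) = Q + 3 = 3 + Q)
(4 - 33)*w(Z(3, -4)) = (4 - 33)*(3 + (-⅓ + (⅙)*3)) = -29*(3 + (-⅓ + ½)) = -29*(3 + ⅙) = -29*19/6 = -551/6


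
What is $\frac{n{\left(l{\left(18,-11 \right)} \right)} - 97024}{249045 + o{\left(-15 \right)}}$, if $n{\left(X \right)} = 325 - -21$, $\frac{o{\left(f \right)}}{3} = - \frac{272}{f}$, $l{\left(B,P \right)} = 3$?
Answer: $- \frac{483390}{1245497} \approx -0.38811$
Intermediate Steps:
$o{\left(f \right)} = - \frac{816}{f}$ ($o{\left(f \right)} = 3 \left(- \frac{272}{f}\right) = - \frac{816}{f}$)
$n{\left(X \right)} = 346$ ($n{\left(X \right)} = 325 + 21 = 346$)
$\frac{n{\left(l{\left(18,-11 \right)} \right)} - 97024}{249045 + o{\left(-15 \right)}} = \frac{346 - 97024}{249045 - \frac{816}{-15}} = - \frac{96678}{249045 - - \frac{272}{5}} = - \frac{96678}{249045 + \frac{272}{5}} = - \frac{96678}{\frac{1245497}{5}} = \left(-96678\right) \frac{5}{1245497} = - \frac{483390}{1245497}$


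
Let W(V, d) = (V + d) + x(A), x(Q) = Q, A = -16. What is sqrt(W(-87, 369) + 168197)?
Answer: sqrt(168463) ≈ 410.44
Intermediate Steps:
W(V, d) = -16 + V + d (W(V, d) = (V + d) - 16 = -16 + V + d)
sqrt(W(-87, 369) + 168197) = sqrt((-16 - 87 + 369) + 168197) = sqrt(266 + 168197) = sqrt(168463)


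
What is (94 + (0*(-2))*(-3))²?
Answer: 8836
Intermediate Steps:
(94 + (0*(-2))*(-3))² = (94 + 0*(-3))² = (94 + 0)² = 94² = 8836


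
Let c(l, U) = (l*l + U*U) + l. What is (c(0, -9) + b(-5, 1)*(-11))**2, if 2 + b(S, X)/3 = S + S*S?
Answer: 263169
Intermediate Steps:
b(S, X) = -6 + 3*S + 3*S**2 (b(S, X) = -6 + 3*(S + S*S) = -6 + 3*(S + S**2) = -6 + (3*S + 3*S**2) = -6 + 3*S + 3*S**2)
c(l, U) = l + U**2 + l**2 (c(l, U) = (l**2 + U**2) + l = (U**2 + l**2) + l = l + U**2 + l**2)
(c(0, -9) + b(-5, 1)*(-11))**2 = ((0 + (-9)**2 + 0**2) + (-6 + 3*(-5) + 3*(-5)**2)*(-11))**2 = ((0 + 81 + 0) + (-6 - 15 + 3*25)*(-11))**2 = (81 + (-6 - 15 + 75)*(-11))**2 = (81 + 54*(-11))**2 = (81 - 594)**2 = (-513)**2 = 263169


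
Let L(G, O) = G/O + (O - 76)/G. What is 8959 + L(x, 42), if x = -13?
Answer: 4892873/546 ≈ 8961.3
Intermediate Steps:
L(G, O) = G/O + (-76 + O)/G
8959 + L(x, 42) = 8959 + (-76/(-13) - 13/42 + 42/(-13)) = 8959 + (-76*(-1/13) - 13*1/42 + 42*(-1/13)) = 8959 + (76/13 - 13/42 - 42/13) = 8959 + 1259/546 = 4892873/546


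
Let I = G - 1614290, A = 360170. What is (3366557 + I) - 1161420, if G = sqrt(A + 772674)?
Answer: 590847 + 2*sqrt(283211) ≈ 5.9191e+5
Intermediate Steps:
G = 2*sqrt(283211) (G = sqrt(360170 + 772674) = sqrt(1132844) = 2*sqrt(283211) ≈ 1064.4)
I = -1614290 + 2*sqrt(283211) (I = 2*sqrt(283211) - 1614290 = -1614290 + 2*sqrt(283211) ≈ -1.6132e+6)
(3366557 + I) - 1161420 = (3366557 + (-1614290 + 2*sqrt(283211))) - 1161420 = (1752267 + 2*sqrt(283211)) - 1161420 = 590847 + 2*sqrt(283211)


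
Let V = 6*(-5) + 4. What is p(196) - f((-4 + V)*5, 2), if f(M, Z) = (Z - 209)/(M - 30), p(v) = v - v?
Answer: -23/20 ≈ -1.1500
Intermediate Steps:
V = -26 (V = -30 + 4 = -26)
p(v) = 0
f(M, Z) = (-209 + Z)/(-30 + M)
p(196) - f((-4 + V)*5, 2) = 0 - (-209 + 2)/(-30 + (-4 - 26)*5) = 0 - (-207)/(-30 - 30*5) = 0 - (-207)/(-30 - 150) = 0 - (-207)/(-180) = 0 - (-1)*(-207)/180 = 0 - 1*23/20 = 0 - 23/20 = -23/20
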